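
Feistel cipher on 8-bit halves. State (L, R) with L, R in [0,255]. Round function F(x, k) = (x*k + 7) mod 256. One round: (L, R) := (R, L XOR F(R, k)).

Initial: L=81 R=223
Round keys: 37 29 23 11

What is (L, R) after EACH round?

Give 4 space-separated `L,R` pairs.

Round 1 (k=37): L=223 R=19
Round 2 (k=29): L=19 R=241
Round 3 (k=23): L=241 R=189
Round 4 (k=11): L=189 R=215

Answer: 223,19 19,241 241,189 189,215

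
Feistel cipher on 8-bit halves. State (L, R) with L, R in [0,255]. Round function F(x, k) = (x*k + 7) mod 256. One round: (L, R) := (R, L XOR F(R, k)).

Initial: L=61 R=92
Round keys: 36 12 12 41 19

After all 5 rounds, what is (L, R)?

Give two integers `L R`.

Round 1 (k=36): L=92 R=202
Round 2 (k=12): L=202 R=35
Round 3 (k=12): L=35 R=97
Round 4 (k=41): L=97 R=179
Round 5 (k=19): L=179 R=49

Answer: 179 49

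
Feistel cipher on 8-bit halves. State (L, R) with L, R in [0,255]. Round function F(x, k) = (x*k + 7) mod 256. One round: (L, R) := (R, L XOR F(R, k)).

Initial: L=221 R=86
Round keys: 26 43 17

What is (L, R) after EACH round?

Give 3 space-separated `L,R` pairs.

Answer: 86,30 30,71 71,160

Derivation:
Round 1 (k=26): L=86 R=30
Round 2 (k=43): L=30 R=71
Round 3 (k=17): L=71 R=160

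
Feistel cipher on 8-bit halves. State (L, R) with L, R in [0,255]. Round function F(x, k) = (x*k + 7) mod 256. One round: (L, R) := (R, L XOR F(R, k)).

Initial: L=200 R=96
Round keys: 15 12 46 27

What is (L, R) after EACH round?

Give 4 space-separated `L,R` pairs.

Round 1 (k=15): L=96 R=111
Round 2 (k=12): L=111 R=91
Round 3 (k=46): L=91 R=14
Round 4 (k=27): L=14 R=218

Answer: 96,111 111,91 91,14 14,218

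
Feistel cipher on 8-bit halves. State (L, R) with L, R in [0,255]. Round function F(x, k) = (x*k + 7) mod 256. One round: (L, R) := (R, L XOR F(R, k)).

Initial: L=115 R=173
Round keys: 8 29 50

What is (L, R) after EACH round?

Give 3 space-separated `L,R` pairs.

Round 1 (k=8): L=173 R=28
Round 2 (k=29): L=28 R=158
Round 3 (k=50): L=158 R=255

Answer: 173,28 28,158 158,255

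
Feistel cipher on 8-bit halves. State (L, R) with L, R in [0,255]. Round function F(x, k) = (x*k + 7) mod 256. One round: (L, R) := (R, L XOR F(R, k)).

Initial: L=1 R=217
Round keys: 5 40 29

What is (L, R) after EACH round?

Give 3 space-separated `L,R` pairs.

Answer: 217,69 69,22 22,192

Derivation:
Round 1 (k=5): L=217 R=69
Round 2 (k=40): L=69 R=22
Round 3 (k=29): L=22 R=192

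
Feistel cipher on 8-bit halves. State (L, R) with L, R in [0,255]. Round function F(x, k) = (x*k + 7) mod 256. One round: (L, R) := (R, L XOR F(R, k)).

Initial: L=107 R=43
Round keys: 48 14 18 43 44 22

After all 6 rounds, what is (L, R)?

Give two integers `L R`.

Answer: 36 163

Derivation:
Round 1 (k=48): L=43 R=124
Round 2 (k=14): L=124 R=228
Round 3 (k=18): L=228 R=115
Round 4 (k=43): L=115 R=188
Round 5 (k=44): L=188 R=36
Round 6 (k=22): L=36 R=163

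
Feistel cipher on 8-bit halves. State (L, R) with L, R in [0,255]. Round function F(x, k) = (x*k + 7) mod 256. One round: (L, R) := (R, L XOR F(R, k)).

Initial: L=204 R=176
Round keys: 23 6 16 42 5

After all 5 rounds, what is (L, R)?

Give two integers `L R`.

Round 1 (k=23): L=176 R=27
Round 2 (k=6): L=27 R=25
Round 3 (k=16): L=25 R=140
Round 4 (k=42): L=140 R=230
Round 5 (k=5): L=230 R=9

Answer: 230 9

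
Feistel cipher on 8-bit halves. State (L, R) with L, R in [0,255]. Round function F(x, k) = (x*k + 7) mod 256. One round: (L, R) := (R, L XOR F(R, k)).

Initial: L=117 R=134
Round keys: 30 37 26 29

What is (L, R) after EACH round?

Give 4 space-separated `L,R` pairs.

Round 1 (k=30): L=134 R=206
Round 2 (k=37): L=206 R=75
Round 3 (k=26): L=75 R=107
Round 4 (k=29): L=107 R=109

Answer: 134,206 206,75 75,107 107,109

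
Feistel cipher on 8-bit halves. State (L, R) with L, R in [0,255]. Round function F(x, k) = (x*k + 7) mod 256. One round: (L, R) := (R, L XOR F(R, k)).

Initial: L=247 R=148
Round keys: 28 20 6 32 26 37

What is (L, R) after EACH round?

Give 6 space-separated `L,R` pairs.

Round 1 (k=28): L=148 R=192
Round 2 (k=20): L=192 R=147
Round 3 (k=6): L=147 R=185
Round 4 (k=32): L=185 R=180
Round 5 (k=26): L=180 R=246
Round 6 (k=37): L=246 R=33

Answer: 148,192 192,147 147,185 185,180 180,246 246,33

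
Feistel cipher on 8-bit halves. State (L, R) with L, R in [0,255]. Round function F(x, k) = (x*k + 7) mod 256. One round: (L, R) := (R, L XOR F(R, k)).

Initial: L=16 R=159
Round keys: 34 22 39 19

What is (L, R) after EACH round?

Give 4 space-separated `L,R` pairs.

Round 1 (k=34): L=159 R=53
Round 2 (k=22): L=53 R=10
Round 3 (k=39): L=10 R=184
Round 4 (k=19): L=184 R=165

Answer: 159,53 53,10 10,184 184,165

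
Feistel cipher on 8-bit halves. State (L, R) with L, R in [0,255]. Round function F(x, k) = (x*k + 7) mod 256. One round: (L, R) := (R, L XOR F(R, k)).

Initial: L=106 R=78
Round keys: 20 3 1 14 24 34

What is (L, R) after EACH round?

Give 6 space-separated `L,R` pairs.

Answer: 78,117 117,40 40,90 90,219 219,213 213,138

Derivation:
Round 1 (k=20): L=78 R=117
Round 2 (k=3): L=117 R=40
Round 3 (k=1): L=40 R=90
Round 4 (k=14): L=90 R=219
Round 5 (k=24): L=219 R=213
Round 6 (k=34): L=213 R=138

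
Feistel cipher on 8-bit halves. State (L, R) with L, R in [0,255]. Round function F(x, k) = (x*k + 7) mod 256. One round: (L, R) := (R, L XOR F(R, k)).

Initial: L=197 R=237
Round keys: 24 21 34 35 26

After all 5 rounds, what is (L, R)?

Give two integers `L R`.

Answer: 162 206

Derivation:
Round 1 (k=24): L=237 R=250
Round 2 (k=21): L=250 R=100
Round 3 (k=34): L=100 R=181
Round 4 (k=35): L=181 R=162
Round 5 (k=26): L=162 R=206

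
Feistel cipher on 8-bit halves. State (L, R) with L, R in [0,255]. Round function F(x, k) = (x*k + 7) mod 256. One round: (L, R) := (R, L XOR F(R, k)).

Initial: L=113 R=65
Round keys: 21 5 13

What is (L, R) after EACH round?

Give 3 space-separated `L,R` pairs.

Round 1 (k=21): L=65 R=45
Round 2 (k=5): L=45 R=169
Round 3 (k=13): L=169 R=177

Answer: 65,45 45,169 169,177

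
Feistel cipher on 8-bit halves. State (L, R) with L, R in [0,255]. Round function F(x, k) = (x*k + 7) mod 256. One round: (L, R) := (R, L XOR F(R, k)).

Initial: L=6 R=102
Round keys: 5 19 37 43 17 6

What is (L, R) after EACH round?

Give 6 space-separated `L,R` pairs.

Answer: 102,3 3,38 38,134 134,175 175,32 32,104

Derivation:
Round 1 (k=5): L=102 R=3
Round 2 (k=19): L=3 R=38
Round 3 (k=37): L=38 R=134
Round 4 (k=43): L=134 R=175
Round 5 (k=17): L=175 R=32
Round 6 (k=6): L=32 R=104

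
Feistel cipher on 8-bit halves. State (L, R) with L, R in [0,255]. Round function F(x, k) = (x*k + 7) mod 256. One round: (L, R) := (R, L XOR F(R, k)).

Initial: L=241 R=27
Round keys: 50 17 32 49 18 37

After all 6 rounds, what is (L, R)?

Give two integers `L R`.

Round 1 (k=50): L=27 R=188
Round 2 (k=17): L=188 R=152
Round 3 (k=32): L=152 R=187
Round 4 (k=49): L=187 R=74
Round 5 (k=18): L=74 R=128
Round 6 (k=37): L=128 R=205

Answer: 128 205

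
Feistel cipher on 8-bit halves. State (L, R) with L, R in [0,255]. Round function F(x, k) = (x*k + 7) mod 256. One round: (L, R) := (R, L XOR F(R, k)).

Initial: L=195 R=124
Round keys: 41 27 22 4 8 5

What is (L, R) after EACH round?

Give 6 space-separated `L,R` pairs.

Answer: 124,32 32,27 27,121 121,240 240,254 254,13

Derivation:
Round 1 (k=41): L=124 R=32
Round 2 (k=27): L=32 R=27
Round 3 (k=22): L=27 R=121
Round 4 (k=4): L=121 R=240
Round 5 (k=8): L=240 R=254
Round 6 (k=5): L=254 R=13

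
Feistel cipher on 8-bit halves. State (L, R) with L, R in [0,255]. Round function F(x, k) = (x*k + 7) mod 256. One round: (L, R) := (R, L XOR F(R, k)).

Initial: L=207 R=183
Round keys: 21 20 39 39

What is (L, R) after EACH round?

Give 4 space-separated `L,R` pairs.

Answer: 183,197 197,220 220,78 78,53

Derivation:
Round 1 (k=21): L=183 R=197
Round 2 (k=20): L=197 R=220
Round 3 (k=39): L=220 R=78
Round 4 (k=39): L=78 R=53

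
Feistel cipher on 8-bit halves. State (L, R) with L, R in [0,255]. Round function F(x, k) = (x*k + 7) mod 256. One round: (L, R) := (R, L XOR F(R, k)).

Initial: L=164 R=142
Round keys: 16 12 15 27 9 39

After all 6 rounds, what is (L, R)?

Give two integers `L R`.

Round 1 (k=16): L=142 R=67
Round 2 (k=12): L=67 R=165
Round 3 (k=15): L=165 R=241
Round 4 (k=27): L=241 R=215
Round 5 (k=9): L=215 R=103
Round 6 (k=39): L=103 R=111

Answer: 103 111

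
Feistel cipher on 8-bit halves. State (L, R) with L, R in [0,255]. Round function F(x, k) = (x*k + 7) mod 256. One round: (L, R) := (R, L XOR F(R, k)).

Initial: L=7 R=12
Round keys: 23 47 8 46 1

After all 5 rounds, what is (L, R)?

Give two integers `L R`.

Answer: 118 94

Derivation:
Round 1 (k=23): L=12 R=28
Round 2 (k=47): L=28 R=39
Round 3 (k=8): L=39 R=35
Round 4 (k=46): L=35 R=118
Round 5 (k=1): L=118 R=94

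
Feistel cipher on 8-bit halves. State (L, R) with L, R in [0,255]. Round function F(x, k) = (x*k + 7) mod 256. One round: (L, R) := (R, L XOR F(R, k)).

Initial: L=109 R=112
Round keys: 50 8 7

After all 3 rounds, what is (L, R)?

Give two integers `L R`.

Round 1 (k=50): L=112 R=138
Round 2 (k=8): L=138 R=39
Round 3 (k=7): L=39 R=146

Answer: 39 146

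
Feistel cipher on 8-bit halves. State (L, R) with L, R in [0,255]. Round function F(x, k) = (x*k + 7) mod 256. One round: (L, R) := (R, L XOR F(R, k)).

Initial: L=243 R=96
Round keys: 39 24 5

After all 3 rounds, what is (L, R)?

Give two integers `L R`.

Answer: 135 254

Derivation:
Round 1 (k=39): L=96 R=84
Round 2 (k=24): L=84 R=135
Round 3 (k=5): L=135 R=254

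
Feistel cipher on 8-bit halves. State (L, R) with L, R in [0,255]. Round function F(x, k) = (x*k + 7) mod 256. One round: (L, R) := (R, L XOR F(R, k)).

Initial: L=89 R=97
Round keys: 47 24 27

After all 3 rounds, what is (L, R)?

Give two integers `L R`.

Round 1 (k=47): L=97 R=143
Round 2 (k=24): L=143 R=14
Round 3 (k=27): L=14 R=14

Answer: 14 14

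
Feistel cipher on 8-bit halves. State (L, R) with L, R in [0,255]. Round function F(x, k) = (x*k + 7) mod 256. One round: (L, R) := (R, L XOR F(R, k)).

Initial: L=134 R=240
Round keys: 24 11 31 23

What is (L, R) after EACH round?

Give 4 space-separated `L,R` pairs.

Round 1 (k=24): L=240 R=1
Round 2 (k=11): L=1 R=226
Round 3 (k=31): L=226 R=100
Round 4 (k=23): L=100 R=225

Answer: 240,1 1,226 226,100 100,225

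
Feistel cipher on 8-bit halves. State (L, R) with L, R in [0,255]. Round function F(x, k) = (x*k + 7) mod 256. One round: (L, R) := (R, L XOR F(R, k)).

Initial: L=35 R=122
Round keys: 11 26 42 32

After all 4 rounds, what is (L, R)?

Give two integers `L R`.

Round 1 (k=11): L=122 R=102
Round 2 (k=26): L=102 R=25
Round 3 (k=42): L=25 R=71
Round 4 (k=32): L=71 R=254

Answer: 71 254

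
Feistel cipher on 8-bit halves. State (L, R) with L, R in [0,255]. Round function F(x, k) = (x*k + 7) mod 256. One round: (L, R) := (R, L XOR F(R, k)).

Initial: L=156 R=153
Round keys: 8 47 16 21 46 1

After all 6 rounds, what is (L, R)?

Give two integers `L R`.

Round 1 (k=8): L=153 R=83
Round 2 (k=47): L=83 R=221
Round 3 (k=16): L=221 R=132
Round 4 (k=21): L=132 R=6
Round 5 (k=46): L=6 R=159
Round 6 (k=1): L=159 R=160

Answer: 159 160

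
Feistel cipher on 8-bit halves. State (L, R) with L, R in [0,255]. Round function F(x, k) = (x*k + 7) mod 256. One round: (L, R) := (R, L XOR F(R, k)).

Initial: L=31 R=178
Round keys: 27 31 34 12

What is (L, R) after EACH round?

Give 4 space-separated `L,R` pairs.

Answer: 178,210 210,199 199,167 167,28

Derivation:
Round 1 (k=27): L=178 R=210
Round 2 (k=31): L=210 R=199
Round 3 (k=34): L=199 R=167
Round 4 (k=12): L=167 R=28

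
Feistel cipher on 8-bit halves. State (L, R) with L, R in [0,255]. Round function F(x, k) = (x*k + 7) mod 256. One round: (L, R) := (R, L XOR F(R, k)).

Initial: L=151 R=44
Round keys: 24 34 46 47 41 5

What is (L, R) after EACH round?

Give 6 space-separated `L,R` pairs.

Answer: 44,176 176,75 75,49 49,77 77,109 109,101

Derivation:
Round 1 (k=24): L=44 R=176
Round 2 (k=34): L=176 R=75
Round 3 (k=46): L=75 R=49
Round 4 (k=47): L=49 R=77
Round 5 (k=41): L=77 R=109
Round 6 (k=5): L=109 R=101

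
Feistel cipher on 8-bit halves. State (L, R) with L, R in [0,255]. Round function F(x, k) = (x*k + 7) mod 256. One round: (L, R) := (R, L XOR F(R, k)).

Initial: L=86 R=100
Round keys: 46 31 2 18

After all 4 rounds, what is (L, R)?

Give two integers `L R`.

Answer: 146 81

Derivation:
Round 1 (k=46): L=100 R=169
Round 2 (k=31): L=169 R=26
Round 3 (k=2): L=26 R=146
Round 4 (k=18): L=146 R=81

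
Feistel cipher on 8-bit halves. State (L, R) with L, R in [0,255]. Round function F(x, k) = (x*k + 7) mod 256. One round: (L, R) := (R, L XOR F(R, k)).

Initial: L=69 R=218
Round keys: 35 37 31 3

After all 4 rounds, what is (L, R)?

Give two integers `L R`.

Round 1 (k=35): L=218 R=144
Round 2 (k=37): L=144 R=13
Round 3 (k=31): L=13 R=10
Round 4 (k=3): L=10 R=40

Answer: 10 40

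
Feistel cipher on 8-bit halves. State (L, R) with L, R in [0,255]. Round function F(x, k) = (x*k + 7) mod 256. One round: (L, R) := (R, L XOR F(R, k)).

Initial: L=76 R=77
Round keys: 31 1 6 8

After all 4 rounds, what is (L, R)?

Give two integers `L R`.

Round 1 (k=31): L=77 R=22
Round 2 (k=1): L=22 R=80
Round 3 (k=6): L=80 R=241
Round 4 (k=8): L=241 R=223

Answer: 241 223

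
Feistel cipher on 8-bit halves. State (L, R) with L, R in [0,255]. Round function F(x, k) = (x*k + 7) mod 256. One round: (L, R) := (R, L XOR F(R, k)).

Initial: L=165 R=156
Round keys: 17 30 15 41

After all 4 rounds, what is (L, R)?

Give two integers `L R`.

Answer: 22 42

Derivation:
Round 1 (k=17): L=156 R=198
Round 2 (k=30): L=198 R=167
Round 3 (k=15): L=167 R=22
Round 4 (k=41): L=22 R=42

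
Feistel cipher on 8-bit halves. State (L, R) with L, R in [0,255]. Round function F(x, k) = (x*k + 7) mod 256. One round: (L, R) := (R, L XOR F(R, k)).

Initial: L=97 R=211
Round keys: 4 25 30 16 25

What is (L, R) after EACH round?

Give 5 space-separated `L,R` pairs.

Answer: 211,50 50,58 58,225 225,45 45,141

Derivation:
Round 1 (k=4): L=211 R=50
Round 2 (k=25): L=50 R=58
Round 3 (k=30): L=58 R=225
Round 4 (k=16): L=225 R=45
Round 5 (k=25): L=45 R=141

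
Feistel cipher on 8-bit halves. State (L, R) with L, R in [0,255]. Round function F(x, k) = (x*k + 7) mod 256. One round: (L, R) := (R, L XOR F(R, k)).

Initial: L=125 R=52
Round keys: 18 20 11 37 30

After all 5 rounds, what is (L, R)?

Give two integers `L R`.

Round 1 (k=18): L=52 R=210
Round 2 (k=20): L=210 R=91
Round 3 (k=11): L=91 R=34
Round 4 (k=37): L=34 R=170
Round 5 (k=30): L=170 R=209

Answer: 170 209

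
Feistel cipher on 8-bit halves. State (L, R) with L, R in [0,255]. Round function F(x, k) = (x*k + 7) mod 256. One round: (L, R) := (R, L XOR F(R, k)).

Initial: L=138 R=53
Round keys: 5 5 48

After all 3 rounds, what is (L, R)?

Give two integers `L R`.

Round 1 (k=5): L=53 R=154
Round 2 (k=5): L=154 R=60
Round 3 (k=48): L=60 R=221

Answer: 60 221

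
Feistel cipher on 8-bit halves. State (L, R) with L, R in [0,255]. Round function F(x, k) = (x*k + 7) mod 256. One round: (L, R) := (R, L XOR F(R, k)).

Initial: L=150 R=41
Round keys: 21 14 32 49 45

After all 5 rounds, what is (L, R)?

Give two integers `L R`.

Answer: 198 96

Derivation:
Round 1 (k=21): L=41 R=242
Round 2 (k=14): L=242 R=106
Round 3 (k=32): L=106 R=181
Round 4 (k=49): L=181 R=198
Round 5 (k=45): L=198 R=96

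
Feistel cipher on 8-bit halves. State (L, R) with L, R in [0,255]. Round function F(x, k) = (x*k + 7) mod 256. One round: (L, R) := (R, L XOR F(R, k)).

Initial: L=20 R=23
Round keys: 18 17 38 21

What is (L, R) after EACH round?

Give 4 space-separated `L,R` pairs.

Round 1 (k=18): L=23 R=177
Round 2 (k=17): L=177 R=223
Round 3 (k=38): L=223 R=144
Round 4 (k=21): L=144 R=8

Answer: 23,177 177,223 223,144 144,8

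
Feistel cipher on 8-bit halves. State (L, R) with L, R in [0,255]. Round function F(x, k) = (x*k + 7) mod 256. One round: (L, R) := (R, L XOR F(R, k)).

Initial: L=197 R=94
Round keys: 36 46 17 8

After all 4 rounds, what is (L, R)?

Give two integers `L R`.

Round 1 (k=36): L=94 R=250
Round 2 (k=46): L=250 R=173
Round 3 (k=17): L=173 R=126
Round 4 (k=8): L=126 R=90

Answer: 126 90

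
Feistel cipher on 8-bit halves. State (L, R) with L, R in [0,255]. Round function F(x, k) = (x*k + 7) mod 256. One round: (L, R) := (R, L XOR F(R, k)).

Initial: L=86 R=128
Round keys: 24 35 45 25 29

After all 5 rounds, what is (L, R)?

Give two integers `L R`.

Answer: 149 160

Derivation:
Round 1 (k=24): L=128 R=81
Round 2 (k=35): L=81 R=154
Round 3 (k=45): L=154 R=72
Round 4 (k=25): L=72 R=149
Round 5 (k=29): L=149 R=160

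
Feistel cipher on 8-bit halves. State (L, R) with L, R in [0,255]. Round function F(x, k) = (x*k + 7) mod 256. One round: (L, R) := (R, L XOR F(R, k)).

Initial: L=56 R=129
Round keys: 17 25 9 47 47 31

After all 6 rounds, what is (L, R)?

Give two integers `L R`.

Answer: 22 237

Derivation:
Round 1 (k=17): L=129 R=160
Round 2 (k=25): L=160 R=38
Round 3 (k=9): L=38 R=253
Round 4 (k=47): L=253 R=92
Round 5 (k=47): L=92 R=22
Round 6 (k=31): L=22 R=237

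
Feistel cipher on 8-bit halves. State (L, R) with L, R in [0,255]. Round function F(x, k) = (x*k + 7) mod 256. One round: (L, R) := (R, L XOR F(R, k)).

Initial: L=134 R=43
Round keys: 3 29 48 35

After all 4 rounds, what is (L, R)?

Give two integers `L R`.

Answer: 41 20

Derivation:
Round 1 (k=3): L=43 R=14
Round 2 (k=29): L=14 R=182
Round 3 (k=48): L=182 R=41
Round 4 (k=35): L=41 R=20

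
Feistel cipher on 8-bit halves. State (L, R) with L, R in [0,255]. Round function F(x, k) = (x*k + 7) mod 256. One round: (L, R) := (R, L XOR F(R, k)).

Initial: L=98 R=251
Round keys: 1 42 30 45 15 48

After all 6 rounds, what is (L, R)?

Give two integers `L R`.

Round 1 (k=1): L=251 R=96
Round 2 (k=42): L=96 R=60
Round 3 (k=30): L=60 R=111
Round 4 (k=45): L=111 R=182
Round 5 (k=15): L=182 R=222
Round 6 (k=48): L=222 R=17

Answer: 222 17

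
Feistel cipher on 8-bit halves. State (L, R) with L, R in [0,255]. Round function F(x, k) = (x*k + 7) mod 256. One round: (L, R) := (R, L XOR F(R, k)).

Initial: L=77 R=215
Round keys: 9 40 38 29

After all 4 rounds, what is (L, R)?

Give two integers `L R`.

Answer: 172 107

Derivation:
Round 1 (k=9): L=215 R=219
Round 2 (k=40): L=219 R=232
Round 3 (k=38): L=232 R=172
Round 4 (k=29): L=172 R=107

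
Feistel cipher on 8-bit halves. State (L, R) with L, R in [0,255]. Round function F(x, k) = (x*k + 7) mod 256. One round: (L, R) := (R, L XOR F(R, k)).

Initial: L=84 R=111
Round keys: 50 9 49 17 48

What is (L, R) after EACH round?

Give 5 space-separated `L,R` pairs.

Answer: 111,225 225,159 159,151 151,145 145,160

Derivation:
Round 1 (k=50): L=111 R=225
Round 2 (k=9): L=225 R=159
Round 3 (k=49): L=159 R=151
Round 4 (k=17): L=151 R=145
Round 5 (k=48): L=145 R=160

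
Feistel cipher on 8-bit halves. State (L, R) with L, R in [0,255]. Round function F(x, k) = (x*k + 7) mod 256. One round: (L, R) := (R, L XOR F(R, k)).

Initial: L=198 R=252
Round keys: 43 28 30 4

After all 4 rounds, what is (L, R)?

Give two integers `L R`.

Round 1 (k=43): L=252 R=157
Round 2 (k=28): L=157 R=207
Round 3 (k=30): L=207 R=212
Round 4 (k=4): L=212 R=152

Answer: 212 152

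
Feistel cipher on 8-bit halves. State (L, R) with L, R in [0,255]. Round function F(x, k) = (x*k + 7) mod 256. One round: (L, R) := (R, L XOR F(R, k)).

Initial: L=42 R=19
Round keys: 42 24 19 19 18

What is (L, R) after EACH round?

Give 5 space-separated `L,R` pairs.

Round 1 (k=42): L=19 R=15
Round 2 (k=24): L=15 R=124
Round 3 (k=19): L=124 R=52
Round 4 (k=19): L=52 R=159
Round 5 (k=18): L=159 R=1

Answer: 19,15 15,124 124,52 52,159 159,1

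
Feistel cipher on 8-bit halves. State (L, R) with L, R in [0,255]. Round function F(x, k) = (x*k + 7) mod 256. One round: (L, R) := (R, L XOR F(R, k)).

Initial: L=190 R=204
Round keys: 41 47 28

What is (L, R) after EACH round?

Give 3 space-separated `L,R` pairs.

Round 1 (k=41): L=204 R=13
Round 2 (k=47): L=13 R=166
Round 3 (k=28): L=166 R=34

Answer: 204,13 13,166 166,34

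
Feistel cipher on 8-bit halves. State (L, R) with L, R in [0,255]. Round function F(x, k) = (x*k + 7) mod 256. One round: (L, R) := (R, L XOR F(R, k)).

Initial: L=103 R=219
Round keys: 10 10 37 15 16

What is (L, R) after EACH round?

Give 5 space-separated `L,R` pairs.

Answer: 219,242 242,160 160,213 213,34 34,242

Derivation:
Round 1 (k=10): L=219 R=242
Round 2 (k=10): L=242 R=160
Round 3 (k=37): L=160 R=213
Round 4 (k=15): L=213 R=34
Round 5 (k=16): L=34 R=242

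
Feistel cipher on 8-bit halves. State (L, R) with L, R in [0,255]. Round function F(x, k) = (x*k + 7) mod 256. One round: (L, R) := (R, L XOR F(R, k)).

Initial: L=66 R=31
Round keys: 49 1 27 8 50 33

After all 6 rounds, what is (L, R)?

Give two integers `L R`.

Answer: 170 106

Derivation:
Round 1 (k=49): L=31 R=180
Round 2 (k=1): L=180 R=164
Round 3 (k=27): L=164 R=231
Round 4 (k=8): L=231 R=155
Round 5 (k=50): L=155 R=170
Round 6 (k=33): L=170 R=106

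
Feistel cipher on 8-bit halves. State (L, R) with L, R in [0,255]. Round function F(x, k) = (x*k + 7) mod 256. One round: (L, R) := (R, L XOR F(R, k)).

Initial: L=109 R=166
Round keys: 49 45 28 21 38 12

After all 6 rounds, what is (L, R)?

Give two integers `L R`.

Round 1 (k=49): L=166 R=160
Round 2 (k=45): L=160 R=129
Round 3 (k=28): L=129 R=131
Round 4 (k=21): L=131 R=71
Round 5 (k=38): L=71 R=18
Round 6 (k=12): L=18 R=152

Answer: 18 152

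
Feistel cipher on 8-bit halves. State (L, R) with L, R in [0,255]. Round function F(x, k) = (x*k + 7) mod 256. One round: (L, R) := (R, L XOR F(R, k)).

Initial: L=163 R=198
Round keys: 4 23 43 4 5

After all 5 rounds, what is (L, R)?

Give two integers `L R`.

Round 1 (k=4): L=198 R=188
Round 2 (k=23): L=188 R=45
Round 3 (k=43): L=45 R=42
Round 4 (k=4): L=42 R=130
Round 5 (k=5): L=130 R=187

Answer: 130 187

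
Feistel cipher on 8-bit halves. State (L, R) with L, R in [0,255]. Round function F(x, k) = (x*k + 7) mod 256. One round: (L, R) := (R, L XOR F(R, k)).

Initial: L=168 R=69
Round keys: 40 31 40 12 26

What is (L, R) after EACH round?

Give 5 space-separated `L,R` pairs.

Answer: 69,103 103,197 197,168 168,34 34,211

Derivation:
Round 1 (k=40): L=69 R=103
Round 2 (k=31): L=103 R=197
Round 3 (k=40): L=197 R=168
Round 4 (k=12): L=168 R=34
Round 5 (k=26): L=34 R=211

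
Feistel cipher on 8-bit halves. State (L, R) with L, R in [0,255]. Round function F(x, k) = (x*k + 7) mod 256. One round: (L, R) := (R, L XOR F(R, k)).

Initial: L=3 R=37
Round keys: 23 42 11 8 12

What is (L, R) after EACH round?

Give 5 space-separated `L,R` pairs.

Answer: 37,89 89,132 132,234 234,211 211,1

Derivation:
Round 1 (k=23): L=37 R=89
Round 2 (k=42): L=89 R=132
Round 3 (k=11): L=132 R=234
Round 4 (k=8): L=234 R=211
Round 5 (k=12): L=211 R=1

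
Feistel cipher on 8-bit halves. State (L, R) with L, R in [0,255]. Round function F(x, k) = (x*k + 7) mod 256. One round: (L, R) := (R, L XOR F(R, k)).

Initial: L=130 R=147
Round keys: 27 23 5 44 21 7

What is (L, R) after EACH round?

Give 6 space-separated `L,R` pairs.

Round 1 (k=27): L=147 R=10
Round 2 (k=23): L=10 R=126
Round 3 (k=5): L=126 R=119
Round 4 (k=44): L=119 R=5
Round 5 (k=21): L=5 R=7
Round 6 (k=7): L=7 R=61

Answer: 147,10 10,126 126,119 119,5 5,7 7,61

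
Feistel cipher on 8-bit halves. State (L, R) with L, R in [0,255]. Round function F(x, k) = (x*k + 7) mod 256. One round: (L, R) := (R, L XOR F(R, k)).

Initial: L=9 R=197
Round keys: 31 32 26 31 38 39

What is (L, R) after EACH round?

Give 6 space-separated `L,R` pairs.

Round 1 (k=31): L=197 R=235
Round 2 (k=32): L=235 R=162
Round 3 (k=26): L=162 R=144
Round 4 (k=31): L=144 R=213
Round 5 (k=38): L=213 R=53
Round 6 (k=39): L=53 R=207

Answer: 197,235 235,162 162,144 144,213 213,53 53,207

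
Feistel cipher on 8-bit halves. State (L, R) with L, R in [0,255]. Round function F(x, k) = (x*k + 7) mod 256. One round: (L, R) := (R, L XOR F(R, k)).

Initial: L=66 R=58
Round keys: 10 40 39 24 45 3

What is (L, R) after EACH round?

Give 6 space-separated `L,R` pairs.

Answer: 58,9 9,85 85,243 243,154 154,234 234,95

Derivation:
Round 1 (k=10): L=58 R=9
Round 2 (k=40): L=9 R=85
Round 3 (k=39): L=85 R=243
Round 4 (k=24): L=243 R=154
Round 5 (k=45): L=154 R=234
Round 6 (k=3): L=234 R=95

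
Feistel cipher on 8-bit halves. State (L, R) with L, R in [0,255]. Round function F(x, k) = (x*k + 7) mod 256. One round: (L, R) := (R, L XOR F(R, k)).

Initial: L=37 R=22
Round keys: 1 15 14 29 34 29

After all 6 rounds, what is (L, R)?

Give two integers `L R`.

Round 1 (k=1): L=22 R=56
Round 2 (k=15): L=56 R=89
Round 3 (k=14): L=89 R=221
Round 4 (k=29): L=221 R=73
Round 5 (k=34): L=73 R=100
Round 6 (k=29): L=100 R=18

Answer: 100 18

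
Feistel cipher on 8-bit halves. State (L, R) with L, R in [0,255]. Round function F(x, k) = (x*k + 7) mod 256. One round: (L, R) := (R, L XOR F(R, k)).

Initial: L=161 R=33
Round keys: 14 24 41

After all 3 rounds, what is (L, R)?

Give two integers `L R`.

Round 1 (k=14): L=33 R=116
Round 2 (k=24): L=116 R=198
Round 3 (k=41): L=198 R=201

Answer: 198 201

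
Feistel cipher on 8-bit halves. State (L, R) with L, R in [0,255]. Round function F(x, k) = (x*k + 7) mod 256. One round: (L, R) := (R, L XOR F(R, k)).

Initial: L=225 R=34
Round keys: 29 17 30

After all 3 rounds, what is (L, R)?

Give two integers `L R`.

Answer: 37 93

Derivation:
Round 1 (k=29): L=34 R=0
Round 2 (k=17): L=0 R=37
Round 3 (k=30): L=37 R=93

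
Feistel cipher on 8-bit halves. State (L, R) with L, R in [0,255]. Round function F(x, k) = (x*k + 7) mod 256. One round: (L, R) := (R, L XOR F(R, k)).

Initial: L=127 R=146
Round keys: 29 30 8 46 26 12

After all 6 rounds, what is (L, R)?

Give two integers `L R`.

Answer: 30 227

Derivation:
Round 1 (k=29): L=146 R=238
Round 2 (k=30): L=238 R=121
Round 3 (k=8): L=121 R=33
Round 4 (k=46): L=33 R=140
Round 5 (k=26): L=140 R=30
Round 6 (k=12): L=30 R=227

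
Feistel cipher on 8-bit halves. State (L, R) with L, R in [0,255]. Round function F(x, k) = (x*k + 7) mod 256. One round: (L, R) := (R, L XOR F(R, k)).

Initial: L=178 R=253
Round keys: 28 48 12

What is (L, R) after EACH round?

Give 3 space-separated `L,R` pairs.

Round 1 (k=28): L=253 R=1
Round 2 (k=48): L=1 R=202
Round 3 (k=12): L=202 R=126

Answer: 253,1 1,202 202,126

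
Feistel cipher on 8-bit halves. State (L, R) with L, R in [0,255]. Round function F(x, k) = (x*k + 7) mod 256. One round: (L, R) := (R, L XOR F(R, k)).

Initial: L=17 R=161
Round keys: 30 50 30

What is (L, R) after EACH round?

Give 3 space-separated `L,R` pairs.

Round 1 (k=30): L=161 R=244
Round 2 (k=50): L=244 R=14
Round 3 (k=30): L=14 R=95

Answer: 161,244 244,14 14,95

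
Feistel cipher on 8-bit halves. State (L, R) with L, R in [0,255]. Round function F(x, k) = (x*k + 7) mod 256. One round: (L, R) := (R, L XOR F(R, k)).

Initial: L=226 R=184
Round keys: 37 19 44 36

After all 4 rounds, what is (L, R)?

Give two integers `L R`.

Round 1 (k=37): L=184 R=125
Round 2 (k=19): L=125 R=246
Round 3 (k=44): L=246 R=50
Round 4 (k=36): L=50 R=249

Answer: 50 249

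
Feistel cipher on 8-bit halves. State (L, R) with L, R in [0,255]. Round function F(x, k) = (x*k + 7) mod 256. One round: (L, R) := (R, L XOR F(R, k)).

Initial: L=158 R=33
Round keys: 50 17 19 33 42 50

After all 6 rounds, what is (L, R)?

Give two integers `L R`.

Answer: 74 254

Derivation:
Round 1 (k=50): L=33 R=231
Round 2 (k=17): L=231 R=127
Round 3 (k=19): L=127 R=147
Round 4 (k=33): L=147 R=133
Round 5 (k=42): L=133 R=74
Round 6 (k=50): L=74 R=254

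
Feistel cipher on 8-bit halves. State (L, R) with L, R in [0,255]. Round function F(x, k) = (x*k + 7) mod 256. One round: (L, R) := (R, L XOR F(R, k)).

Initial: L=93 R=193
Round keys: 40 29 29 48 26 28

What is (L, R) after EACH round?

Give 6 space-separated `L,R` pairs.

Answer: 193,114 114,48 48,5 5,199 199,56 56,224

Derivation:
Round 1 (k=40): L=193 R=114
Round 2 (k=29): L=114 R=48
Round 3 (k=29): L=48 R=5
Round 4 (k=48): L=5 R=199
Round 5 (k=26): L=199 R=56
Round 6 (k=28): L=56 R=224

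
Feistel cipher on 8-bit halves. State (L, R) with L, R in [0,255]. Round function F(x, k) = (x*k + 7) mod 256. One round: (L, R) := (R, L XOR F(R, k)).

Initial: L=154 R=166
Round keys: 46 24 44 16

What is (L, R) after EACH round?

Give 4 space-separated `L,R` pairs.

Round 1 (k=46): L=166 R=65
Round 2 (k=24): L=65 R=185
Round 3 (k=44): L=185 R=146
Round 4 (k=16): L=146 R=158

Answer: 166,65 65,185 185,146 146,158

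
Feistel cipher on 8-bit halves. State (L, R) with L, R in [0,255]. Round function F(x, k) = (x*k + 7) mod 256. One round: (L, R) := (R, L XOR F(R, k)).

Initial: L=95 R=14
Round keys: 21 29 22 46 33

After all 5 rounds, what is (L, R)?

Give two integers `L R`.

Answer: 110 182

Derivation:
Round 1 (k=21): L=14 R=114
Round 2 (k=29): L=114 R=255
Round 3 (k=22): L=255 R=131
Round 4 (k=46): L=131 R=110
Round 5 (k=33): L=110 R=182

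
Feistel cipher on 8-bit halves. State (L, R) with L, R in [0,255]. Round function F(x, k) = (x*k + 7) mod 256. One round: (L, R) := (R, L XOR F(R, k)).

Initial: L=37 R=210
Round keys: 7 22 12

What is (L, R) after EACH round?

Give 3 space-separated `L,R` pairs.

Answer: 210,224 224,149 149,227

Derivation:
Round 1 (k=7): L=210 R=224
Round 2 (k=22): L=224 R=149
Round 3 (k=12): L=149 R=227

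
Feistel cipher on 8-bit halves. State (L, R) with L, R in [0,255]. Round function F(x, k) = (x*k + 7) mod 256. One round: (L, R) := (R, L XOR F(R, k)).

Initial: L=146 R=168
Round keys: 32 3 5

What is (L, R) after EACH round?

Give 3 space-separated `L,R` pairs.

Round 1 (k=32): L=168 R=149
Round 2 (k=3): L=149 R=110
Round 3 (k=5): L=110 R=184

Answer: 168,149 149,110 110,184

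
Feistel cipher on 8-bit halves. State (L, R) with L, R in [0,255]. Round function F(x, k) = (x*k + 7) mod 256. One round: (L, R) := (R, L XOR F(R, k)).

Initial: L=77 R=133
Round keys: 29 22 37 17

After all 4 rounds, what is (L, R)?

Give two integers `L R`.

Answer: 66 185

Derivation:
Round 1 (k=29): L=133 R=85
Round 2 (k=22): L=85 R=208
Round 3 (k=37): L=208 R=66
Round 4 (k=17): L=66 R=185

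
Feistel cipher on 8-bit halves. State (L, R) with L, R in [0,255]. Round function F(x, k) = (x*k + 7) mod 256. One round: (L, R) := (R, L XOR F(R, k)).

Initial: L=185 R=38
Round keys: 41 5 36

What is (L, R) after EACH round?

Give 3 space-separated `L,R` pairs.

Round 1 (k=41): L=38 R=164
Round 2 (k=5): L=164 R=29
Round 3 (k=36): L=29 R=191

Answer: 38,164 164,29 29,191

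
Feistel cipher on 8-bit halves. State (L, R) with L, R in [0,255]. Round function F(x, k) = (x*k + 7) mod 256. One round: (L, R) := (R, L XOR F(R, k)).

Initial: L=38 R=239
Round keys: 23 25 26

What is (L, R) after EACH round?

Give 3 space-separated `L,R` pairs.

Round 1 (k=23): L=239 R=166
Round 2 (k=25): L=166 R=210
Round 3 (k=26): L=210 R=253

Answer: 239,166 166,210 210,253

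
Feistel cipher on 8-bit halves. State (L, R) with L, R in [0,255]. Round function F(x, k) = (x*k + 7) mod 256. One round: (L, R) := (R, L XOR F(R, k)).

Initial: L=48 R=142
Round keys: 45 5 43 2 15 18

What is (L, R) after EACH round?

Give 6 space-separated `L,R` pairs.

Round 1 (k=45): L=142 R=205
Round 2 (k=5): L=205 R=134
Round 3 (k=43): L=134 R=68
Round 4 (k=2): L=68 R=9
Round 5 (k=15): L=9 R=202
Round 6 (k=18): L=202 R=50

Answer: 142,205 205,134 134,68 68,9 9,202 202,50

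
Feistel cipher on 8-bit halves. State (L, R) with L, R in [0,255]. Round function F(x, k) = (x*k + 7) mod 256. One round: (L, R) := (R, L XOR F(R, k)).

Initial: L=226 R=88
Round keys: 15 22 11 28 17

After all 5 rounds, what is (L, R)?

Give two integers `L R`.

Round 1 (k=15): L=88 R=205
Round 2 (k=22): L=205 R=253
Round 3 (k=11): L=253 R=43
Round 4 (k=28): L=43 R=70
Round 5 (k=17): L=70 R=134

Answer: 70 134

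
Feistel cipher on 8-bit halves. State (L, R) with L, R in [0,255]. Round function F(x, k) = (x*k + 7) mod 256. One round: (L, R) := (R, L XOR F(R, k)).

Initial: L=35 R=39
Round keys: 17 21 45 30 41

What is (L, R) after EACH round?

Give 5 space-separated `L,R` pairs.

Round 1 (k=17): L=39 R=189
Round 2 (k=21): L=189 R=175
Round 3 (k=45): L=175 R=119
Round 4 (k=30): L=119 R=86
Round 5 (k=41): L=86 R=186

Answer: 39,189 189,175 175,119 119,86 86,186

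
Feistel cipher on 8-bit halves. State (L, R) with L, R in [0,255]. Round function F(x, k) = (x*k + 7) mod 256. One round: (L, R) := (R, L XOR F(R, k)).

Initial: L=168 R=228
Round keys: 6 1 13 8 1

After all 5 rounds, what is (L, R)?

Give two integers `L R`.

Round 1 (k=6): L=228 R=247
Round 2 (k=1): L=247 R=26
Round 3 (k=13): L=26 R=174
Round 4 (k=8): L=174 R=109
Round 5 (k=1): L=109 R=218

Answer: 109 218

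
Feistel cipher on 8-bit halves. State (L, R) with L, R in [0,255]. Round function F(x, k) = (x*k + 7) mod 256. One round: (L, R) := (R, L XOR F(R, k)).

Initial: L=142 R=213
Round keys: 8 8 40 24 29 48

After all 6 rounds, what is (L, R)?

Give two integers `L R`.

Answer: 118 234

Derivation:
Round 1 (k=8): L=213 R=33
Round 2 (k=8): L=33 R=218
Round 3 (k=40): L=218 R=54
Round 4 (k=24): L=54 R=205
Round 5 (k=29): L=205 R=118
Round 6 (k=48): L=118 R=234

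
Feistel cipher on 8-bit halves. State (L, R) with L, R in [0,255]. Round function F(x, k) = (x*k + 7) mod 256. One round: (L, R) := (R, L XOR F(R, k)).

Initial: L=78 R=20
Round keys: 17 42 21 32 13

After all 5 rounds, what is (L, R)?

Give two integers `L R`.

Answer: 202 164

Derivation:
Round 1 (k=17): L=20 R=21
Round 2 (k=42): L=21 R=109
Round 3 (k=21): L=109 R=237
Round 4 (k=32): L=237 R=202
Round 5 (k=13): L=202 R=164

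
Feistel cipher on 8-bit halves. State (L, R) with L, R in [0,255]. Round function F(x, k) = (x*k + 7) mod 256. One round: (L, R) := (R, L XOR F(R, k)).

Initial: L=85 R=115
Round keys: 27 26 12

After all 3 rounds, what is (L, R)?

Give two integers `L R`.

Round 1 (k=27): L=115 R=125
Round 2 (k=26): L=125 R=202
Round 3 (k=12): L=202 R=2

Answer: 202 2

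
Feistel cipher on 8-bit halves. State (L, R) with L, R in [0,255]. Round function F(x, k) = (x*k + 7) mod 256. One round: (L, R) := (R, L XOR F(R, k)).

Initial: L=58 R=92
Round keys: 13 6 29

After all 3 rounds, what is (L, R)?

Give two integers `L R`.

Answer: 97 141

Derivation:
Round 1 (k=13): L=92 R=137
Round 2 (k=6): L=137 R=97
Round 3 (k=29): L=97 R=141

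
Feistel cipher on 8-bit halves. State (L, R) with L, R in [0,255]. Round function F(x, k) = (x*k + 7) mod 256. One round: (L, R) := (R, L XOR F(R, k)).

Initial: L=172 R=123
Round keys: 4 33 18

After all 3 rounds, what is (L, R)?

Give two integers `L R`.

Answer: 61 14

Derivation:
Round 1 (k=4): L=123 R=95
Round 2 (k=33): L=95 R=61
Round 3 (k=18): L=61 R=14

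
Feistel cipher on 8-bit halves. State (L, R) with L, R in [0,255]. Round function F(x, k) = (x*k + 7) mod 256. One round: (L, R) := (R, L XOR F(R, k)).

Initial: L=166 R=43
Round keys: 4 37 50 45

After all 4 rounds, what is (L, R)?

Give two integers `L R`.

Round 1 (k=4): L=43 R=21
Round 2 (k=37): L=21 R=59
Round 3 (k=50): L=59 R=152
Round 4 (k=45): L=152 R=132

Answer: 152 132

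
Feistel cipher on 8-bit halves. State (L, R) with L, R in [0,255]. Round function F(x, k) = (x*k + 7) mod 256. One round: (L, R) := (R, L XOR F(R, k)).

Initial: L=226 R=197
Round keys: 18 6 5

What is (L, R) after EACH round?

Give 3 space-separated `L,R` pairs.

Answer: 197,3 3,220 220,80

Derivation:
Round 1 (k=18): L=197 R=3
Round 2 (k=6): L=3 R=220
Round 3 (k=5): L=220 R=80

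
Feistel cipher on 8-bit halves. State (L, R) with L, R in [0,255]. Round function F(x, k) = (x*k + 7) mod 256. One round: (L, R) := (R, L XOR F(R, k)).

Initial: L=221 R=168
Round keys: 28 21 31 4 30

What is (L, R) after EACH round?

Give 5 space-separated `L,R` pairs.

Round 1 (k=28): L=168 R=186
Round 2 (k=21): L=186 R=225
Round 3 (k=31): L=225 R=252
Round 4 (k=4): L=252 R=22
Round 5 (k=30): L=22 R=103

Answer: 168,186 186,225 225,252 252,22 22,103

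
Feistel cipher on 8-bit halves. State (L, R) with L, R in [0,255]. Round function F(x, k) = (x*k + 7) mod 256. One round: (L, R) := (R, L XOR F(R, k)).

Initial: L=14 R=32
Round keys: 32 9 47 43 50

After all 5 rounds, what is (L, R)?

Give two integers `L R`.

Answer: 113 31

Derivation:
Round 1 (k=32): L=32 R=9
Round 2 (k=9): L=9 R=120
Round 3 (k=47): L=120 R=6
Round 4 (k=43): L=6 R=113
Round 5 (k=50): L=113 R=31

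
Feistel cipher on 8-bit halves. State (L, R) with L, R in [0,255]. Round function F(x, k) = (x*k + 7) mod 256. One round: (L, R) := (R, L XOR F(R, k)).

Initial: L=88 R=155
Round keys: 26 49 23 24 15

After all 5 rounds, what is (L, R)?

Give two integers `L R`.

Round 1 (k=26): L=155 R=157
Round 2 (k=49): L=157 R=143
Round 3 (k=23): L=143 R=125
Round 4 (k=24): L=125 R=48
Round 5 (k=15): L=48 R=170

Answer: 48 170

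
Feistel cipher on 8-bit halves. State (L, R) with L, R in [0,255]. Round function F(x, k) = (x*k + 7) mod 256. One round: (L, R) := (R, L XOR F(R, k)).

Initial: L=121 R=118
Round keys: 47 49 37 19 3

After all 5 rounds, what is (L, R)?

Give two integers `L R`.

Round 1 (k=47): L=118 R=200
Round 2 (k=49): L=200 R=57
Round 3 (k=37): L=57 R=140
Round 4 (k=19): L=140 R=82
Round 5 (k=3): L=82 R=113

Answer: 82 113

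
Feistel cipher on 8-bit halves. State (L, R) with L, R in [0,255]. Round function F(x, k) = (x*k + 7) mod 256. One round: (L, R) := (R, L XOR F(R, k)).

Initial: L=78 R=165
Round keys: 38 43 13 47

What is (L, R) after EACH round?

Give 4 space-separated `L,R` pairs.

Answer: 165,203 203,133 133,3 3,17

Derivation:
Round 1 (k=38): L=165 R=203
Round 2 (k=43): L=203 R=133
Round 3 (k=13): L=133 R=3
Round 4 (k=47): L=3 R=17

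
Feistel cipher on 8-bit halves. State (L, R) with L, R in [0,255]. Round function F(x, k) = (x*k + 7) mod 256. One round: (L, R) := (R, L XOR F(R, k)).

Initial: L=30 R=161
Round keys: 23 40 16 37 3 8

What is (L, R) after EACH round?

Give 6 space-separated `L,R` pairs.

Answer: 161,96 96,166 166,7 7,172 172,12 12,203

Derivation:
Round 1 (k=23): L=161 R=96
Round 2 (k=40): L=96 R=166
Round 3 (k=16): L=166 R=7
Round 4 (k=37): L=7 R=172
Round 5 (k=3): L=172 R=12
Round 6 (k=8): L=12 R=203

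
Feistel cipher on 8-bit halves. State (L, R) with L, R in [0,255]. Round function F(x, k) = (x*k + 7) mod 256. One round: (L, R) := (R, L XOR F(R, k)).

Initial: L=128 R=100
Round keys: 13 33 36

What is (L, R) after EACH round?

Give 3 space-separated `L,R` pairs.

Answer: 100,155 155,102 102,196

Derivation:
Round 1 (k=13): L=100 R=155
Round 2 (k=33): L=155 R=102
Round 3 (k=36): L=102 R=196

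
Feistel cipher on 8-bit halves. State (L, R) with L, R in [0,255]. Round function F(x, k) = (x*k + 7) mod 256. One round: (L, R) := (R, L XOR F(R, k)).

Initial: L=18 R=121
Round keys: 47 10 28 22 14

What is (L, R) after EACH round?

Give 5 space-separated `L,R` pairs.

Round 1 (k=47): L=121 R=44
Round 2 (k=10): L=44 R=198
Round 3 (k=28): L=198 R=131
Round 4 (k=22): L=131 R=143
Round 5 (k=14): L=143 R=90

Answer: 121,44 44,198 198,131 131,143 143,90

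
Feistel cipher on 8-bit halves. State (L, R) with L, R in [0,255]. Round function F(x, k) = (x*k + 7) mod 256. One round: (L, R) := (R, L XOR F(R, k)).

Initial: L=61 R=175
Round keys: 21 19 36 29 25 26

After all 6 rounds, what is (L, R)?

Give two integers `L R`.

Round 1 (k=21): L=175 R=95
Round 2 (k=19): L=95 R=187
Round 3 (k=36): L=187 R=12
Round 4 (k=29): L=12 R=216
Round 5 (k=25): L=216 R=19
Round 6 (k=26): L=19 R=45

Answer: 19 45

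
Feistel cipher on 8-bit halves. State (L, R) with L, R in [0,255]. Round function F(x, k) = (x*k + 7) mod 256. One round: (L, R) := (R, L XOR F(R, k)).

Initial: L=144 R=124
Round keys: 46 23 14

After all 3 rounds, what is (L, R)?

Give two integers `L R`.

Round 1 (k=46): L=124 R=223
Round 2 (k=23): L=223 R=108
Round 3 (k=14): L=108 R=48

Answer: 108 48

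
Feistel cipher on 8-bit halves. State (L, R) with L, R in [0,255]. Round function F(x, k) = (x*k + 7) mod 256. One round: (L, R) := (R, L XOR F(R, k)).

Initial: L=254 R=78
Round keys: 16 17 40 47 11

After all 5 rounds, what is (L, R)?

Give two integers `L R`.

Answer: 7 250

Derivation:
Round 1 (k=16): L=78 R=25
Round 2 (k=17): L=25 R=254
Round 3 (k=40): L=254 R=174
Round 4 (k=47): L=174 R=7
Round 5 (k=11): L=7 R=250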